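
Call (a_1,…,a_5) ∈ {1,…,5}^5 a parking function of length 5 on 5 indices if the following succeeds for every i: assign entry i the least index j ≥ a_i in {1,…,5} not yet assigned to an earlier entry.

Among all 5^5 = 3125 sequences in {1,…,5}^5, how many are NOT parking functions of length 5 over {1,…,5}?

Count = (6−5)·6^(5−1) = 1×1296 = 1296 (Konheim–Weiss)
Example (3,3,4,4,5) → sorted (3,3,4,4,5): b_1=3>1, not a PF.
So 3125 − 1296 = 1829 fail.

1829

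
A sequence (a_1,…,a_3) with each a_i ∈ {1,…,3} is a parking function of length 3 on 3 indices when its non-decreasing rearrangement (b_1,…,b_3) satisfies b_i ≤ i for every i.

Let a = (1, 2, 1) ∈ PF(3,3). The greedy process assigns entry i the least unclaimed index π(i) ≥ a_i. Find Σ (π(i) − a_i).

2

Σπ = 3·4/2 = 6 (π permutes [3]); Σa = 1+2+1 = 4; disp = 6−4 = 2.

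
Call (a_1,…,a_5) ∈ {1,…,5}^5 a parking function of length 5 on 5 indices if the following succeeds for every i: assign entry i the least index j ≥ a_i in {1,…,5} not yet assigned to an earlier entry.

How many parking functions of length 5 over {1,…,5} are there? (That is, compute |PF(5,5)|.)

#PF = (5−5+1)·(5+1)^(5−1) = 1×1296 = 1296 [KW]
E.g. (3,1,4,3,2) → sorted (1,2,3,3,4): b_i ≤ i ∀i, a PF.

1296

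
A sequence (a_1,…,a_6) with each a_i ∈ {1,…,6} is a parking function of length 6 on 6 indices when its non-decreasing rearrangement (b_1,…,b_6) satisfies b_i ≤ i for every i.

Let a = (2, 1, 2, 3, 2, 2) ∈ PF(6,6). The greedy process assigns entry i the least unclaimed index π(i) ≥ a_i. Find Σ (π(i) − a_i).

Σπ = 6·7/2 = 21 (π permutes [6]); Σa = 2+1+2+3+2+2 = 12; disp = 21−12 = 9.

9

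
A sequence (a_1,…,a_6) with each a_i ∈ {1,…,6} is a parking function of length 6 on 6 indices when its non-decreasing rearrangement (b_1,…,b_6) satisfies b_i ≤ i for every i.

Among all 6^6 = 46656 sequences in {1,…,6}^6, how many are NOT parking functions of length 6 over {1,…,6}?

#PF = (7−6)·7^(6−1) = 1 · 16807 = 16807
One tuple (6,5,5,5,1,1) → sorted (1,1,5,5,5,6): b_3=5>3, not a PF.
6^6 − 16807 = 46656 − 16807 = 29849

29849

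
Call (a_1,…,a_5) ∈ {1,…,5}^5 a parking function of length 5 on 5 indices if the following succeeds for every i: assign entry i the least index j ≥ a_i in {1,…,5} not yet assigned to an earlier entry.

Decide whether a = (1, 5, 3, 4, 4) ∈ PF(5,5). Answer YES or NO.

NO

Order a: b = (1, 3, 4, 4, 5).
  b_1=1 ≤ 1
  b_2=3 > 2
  fails at i=2 ⇒ NO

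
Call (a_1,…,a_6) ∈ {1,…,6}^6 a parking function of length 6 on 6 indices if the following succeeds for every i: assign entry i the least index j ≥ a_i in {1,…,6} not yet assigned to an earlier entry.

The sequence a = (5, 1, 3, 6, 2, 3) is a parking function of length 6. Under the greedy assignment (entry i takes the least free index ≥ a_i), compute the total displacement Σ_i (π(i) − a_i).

Σπ = 6·7/2 = 21 (π permutes [6]); Σa = 5+1+3+6+2+3 = 20; disp = 21−20 = 1.

1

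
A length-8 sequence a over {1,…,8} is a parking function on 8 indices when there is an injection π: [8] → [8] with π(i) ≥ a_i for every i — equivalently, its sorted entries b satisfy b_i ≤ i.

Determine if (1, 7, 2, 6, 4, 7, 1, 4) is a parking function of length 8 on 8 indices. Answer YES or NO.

Order a: b = (1, 1, 2, 4, 4, 6, 7, 7).
  b_1=1 ≤ 1
  b_2=1 ≤ 2
  b_3=2 ≤ 3
  b_4=4 ≤ 4
  b_5=4 ≤ 5
  b_6=6 ≤ 6
  b_7=7 ≤ 7
  b_8=7 ≤ 8
All bounds hold ⇒ YES

YES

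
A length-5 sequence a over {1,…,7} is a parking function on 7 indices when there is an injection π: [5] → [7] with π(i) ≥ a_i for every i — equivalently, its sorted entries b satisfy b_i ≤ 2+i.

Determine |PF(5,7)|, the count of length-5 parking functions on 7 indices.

12288

|PF| = (7+1−5)·(7+1)^{5−1} = 3·4096 = 12288 (Pollak)
Check (2,5,1,2,3) → sorted (1,2,2,3,5): b_i ≤ 2+i ∀i, a PF.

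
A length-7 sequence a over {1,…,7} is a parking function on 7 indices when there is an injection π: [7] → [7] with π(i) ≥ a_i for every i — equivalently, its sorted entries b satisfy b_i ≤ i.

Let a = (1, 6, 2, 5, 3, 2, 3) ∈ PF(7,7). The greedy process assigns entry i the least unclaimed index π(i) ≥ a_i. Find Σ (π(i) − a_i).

6

Σπ = 7·8/2 = 28 (π permutes [7]); Σa = 1+6+2+5+3+2+3 = 22; disp = 28−22 = 6.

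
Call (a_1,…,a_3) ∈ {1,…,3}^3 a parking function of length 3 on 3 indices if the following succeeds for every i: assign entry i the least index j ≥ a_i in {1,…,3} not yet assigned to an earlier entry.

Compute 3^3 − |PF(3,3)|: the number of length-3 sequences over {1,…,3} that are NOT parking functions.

|PF| = 1·4^2 = 1 · 16 = 16
One tuple (1,3,3) → sorted (1,3,3): b_2=3>2, not a PF.
So 27 − 16 = 11 fail.

11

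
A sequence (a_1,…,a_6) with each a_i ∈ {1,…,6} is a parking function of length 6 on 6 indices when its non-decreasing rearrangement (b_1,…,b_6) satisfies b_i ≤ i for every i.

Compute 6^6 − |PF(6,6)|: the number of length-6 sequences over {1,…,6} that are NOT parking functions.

Count = (7−6)·7^(6−1) = 1 · 16807 = 16807 (Pollak)
One tuple (5,1,5,6,5,6) → sorted (1,5,5,5,6,6): b_2=5>2, not a PF.
6^6 − 16807 = 46656 − 16807 = 29849

29849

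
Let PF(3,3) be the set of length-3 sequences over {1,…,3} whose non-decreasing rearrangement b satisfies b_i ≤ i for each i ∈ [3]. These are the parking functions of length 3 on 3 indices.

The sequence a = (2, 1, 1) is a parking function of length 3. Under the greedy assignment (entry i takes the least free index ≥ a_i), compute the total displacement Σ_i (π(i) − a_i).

2

Σπ = 3·4/2 = 6 (π permutes [3]); Σa = 2+1+1 = 4; disp = 6−4 = 2.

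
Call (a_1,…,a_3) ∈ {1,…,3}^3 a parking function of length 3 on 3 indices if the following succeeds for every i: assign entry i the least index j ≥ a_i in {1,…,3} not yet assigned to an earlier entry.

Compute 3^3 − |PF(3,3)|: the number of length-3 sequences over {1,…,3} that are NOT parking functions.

#PF = (4−3)·4^(3−1) = 1·16 = 16 [KW]
Example (3,3,3) → sorted (3,3,3): b_1=3>1, not a PF.
Total 27; non-PF = 27−16 = 11

11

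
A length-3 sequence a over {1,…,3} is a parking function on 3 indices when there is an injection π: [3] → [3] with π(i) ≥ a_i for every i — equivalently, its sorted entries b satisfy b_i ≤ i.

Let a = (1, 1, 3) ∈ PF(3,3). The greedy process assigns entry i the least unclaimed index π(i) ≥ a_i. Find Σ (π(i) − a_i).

1

Σπ = 6 ({1..3} each once); Σa = 1+1+3 = 5; disp = 6−5 = 1.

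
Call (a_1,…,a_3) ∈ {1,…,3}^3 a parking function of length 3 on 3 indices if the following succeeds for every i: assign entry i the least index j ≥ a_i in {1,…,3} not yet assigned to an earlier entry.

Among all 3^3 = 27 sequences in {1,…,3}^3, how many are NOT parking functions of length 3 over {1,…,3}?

11

#PF = 1·4^2 = 1 · 16 = 16 [KW]
Check (3,3,2) → sorted (2,3,3): b_1=2>1, not a PF.
So 27 − 16 = 11 fail.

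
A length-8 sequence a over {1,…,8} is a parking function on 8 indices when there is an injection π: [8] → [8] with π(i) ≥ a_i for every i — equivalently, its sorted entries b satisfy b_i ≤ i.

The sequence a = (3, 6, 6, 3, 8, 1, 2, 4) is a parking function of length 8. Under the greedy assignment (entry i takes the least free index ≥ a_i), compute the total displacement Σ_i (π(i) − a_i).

Σπ = 36 ({1..8} each once); Σa = 3+6+6+3+8+1+2+4 = 33; disp = 36−33 = 3.

3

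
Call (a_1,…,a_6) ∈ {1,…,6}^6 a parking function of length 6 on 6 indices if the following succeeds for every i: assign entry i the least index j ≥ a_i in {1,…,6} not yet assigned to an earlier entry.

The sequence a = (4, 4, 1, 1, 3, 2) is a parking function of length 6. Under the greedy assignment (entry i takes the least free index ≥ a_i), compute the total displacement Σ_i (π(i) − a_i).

6

Σπ = 21 ({1..6} each once); Σa = 4+4+1+1+3+2 = 15; disp = 21−15 = 6.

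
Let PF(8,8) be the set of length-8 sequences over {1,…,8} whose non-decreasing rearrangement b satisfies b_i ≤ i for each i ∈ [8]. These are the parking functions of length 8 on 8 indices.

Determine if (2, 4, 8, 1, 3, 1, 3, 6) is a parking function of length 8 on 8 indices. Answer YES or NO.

Order a: b = (1, 1, 2, 3, 3, 4, 6, 8).
  b_1=1 ≤ 1
  b_2=1 ≤ 2
  b_3=2 ≤ 3
  b_4=3 ≤ 4
  b_5=3 ≤ 5
  b_6=4 ≤ 6
  b_7=6 ≤ 7
  b_8=8 ≤ 8
All bounds hold ⇒ YES

YES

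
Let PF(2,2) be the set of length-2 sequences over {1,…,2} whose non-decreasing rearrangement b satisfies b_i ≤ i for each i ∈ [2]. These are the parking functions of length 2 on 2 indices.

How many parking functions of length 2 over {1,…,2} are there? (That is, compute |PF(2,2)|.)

3

Count = (2−2+1)·(2+1)^(2−1) = 1 · 3 = 3 (Pollak)
Check (2,1) → sorted (1,2): b_i ≤ i ∀i, a PF.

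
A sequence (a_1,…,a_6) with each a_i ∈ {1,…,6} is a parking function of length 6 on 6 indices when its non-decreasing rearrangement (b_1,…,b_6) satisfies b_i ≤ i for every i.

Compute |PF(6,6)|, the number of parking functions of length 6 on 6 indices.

|PF| = (6+1−6)·(6+1)^{6−1} = 1·16807 = 16807 [KW]
Example (1,5,6,3,3,2) → sorted (1,2,3,3,5,6): b_i ≤ i ∀i, a PF.

16807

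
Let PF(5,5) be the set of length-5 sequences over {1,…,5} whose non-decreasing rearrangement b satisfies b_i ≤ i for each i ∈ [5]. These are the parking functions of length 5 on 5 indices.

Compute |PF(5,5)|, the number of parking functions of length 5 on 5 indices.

#PF = 1·6^4 = 1×1296 = 1296
Check (1,1,4,2,1) → sorted (1,1,1,2,4): b_i ≤ i ∀i, a PF.

1296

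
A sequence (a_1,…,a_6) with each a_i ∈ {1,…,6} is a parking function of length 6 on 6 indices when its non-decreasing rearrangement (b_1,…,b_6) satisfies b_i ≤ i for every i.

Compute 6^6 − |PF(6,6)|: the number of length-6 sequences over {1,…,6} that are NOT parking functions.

#PF = (7−6)·7^(6−1) = 1·16807 = 16807 (Pollak)
One tuple (5,6,5,5,6,5) → sorted (5,5,5,5,6,6): b_1=5>1, not a PF.
6^6 − 16807 = 46656 − 16807 = 29849

29849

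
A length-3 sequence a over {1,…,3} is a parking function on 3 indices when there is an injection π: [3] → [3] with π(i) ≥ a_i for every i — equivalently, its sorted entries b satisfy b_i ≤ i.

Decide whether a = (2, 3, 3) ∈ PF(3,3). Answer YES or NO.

NO

Rearranged: b = (2, 3, 3).
  b_1=2 > 1
  fails at i=1 ⇒ NO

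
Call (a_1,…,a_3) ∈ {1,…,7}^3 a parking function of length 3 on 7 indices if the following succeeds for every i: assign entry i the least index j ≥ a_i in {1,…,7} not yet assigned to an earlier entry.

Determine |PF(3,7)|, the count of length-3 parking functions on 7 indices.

320

|PF| = (8−3)·8^(3−1) = 5 · 64 = 320 (Pollak)
Example (1,5,6) → sorted (1,5,6): b_i ≤ 4+i ∀i, a PF.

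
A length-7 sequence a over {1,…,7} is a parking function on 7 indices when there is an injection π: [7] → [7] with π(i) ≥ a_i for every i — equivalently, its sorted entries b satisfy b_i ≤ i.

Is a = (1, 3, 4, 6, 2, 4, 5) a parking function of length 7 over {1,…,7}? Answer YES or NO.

YES

Rearranged: b = (1, 2, 3, 4, 4, 5, 6).
  b_1=1 ≤ 1
  b_2=2 ≤ 2
  b_3=3 ≤ 3
  b_4=4 ≤ 4
  b_5=4 ≤ 5
  b_6=5 ≤ 6
  b_7=6 ≤ 7
All bounds hold ⇒ YES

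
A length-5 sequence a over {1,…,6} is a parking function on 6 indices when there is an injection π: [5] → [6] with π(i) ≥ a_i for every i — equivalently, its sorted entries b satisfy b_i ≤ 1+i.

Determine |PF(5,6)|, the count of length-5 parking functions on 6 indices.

4802

|PF(5,6)| = (6−5+1)·(6+1)^(5−1) = 2 · 2401 = 4802 [KW]
E.g. (1,2,3,6,1) → sorted (1,1,2,3,6): b_i ≤ 1+i ∀i, a PF.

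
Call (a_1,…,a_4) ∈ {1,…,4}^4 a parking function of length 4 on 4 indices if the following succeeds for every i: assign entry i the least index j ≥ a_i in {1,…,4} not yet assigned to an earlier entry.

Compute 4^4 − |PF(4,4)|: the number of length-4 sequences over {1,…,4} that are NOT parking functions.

131

|PF(4,4)| = 1·5^3 = 1 · 125 = 125
One tuple (4,4,4,2) → sorted (2,4,4,4): b_1=2>1, not a PF.
4^4 − 125 = 256 − 125 = 131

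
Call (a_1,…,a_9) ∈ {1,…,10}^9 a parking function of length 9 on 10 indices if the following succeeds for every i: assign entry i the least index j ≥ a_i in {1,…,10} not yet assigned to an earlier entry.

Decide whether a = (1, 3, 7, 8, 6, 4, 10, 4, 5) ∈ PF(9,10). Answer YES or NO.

YES

Rearranged: b = (1, 3, 4, 4, 5, 6, 7, 8, 10).
  b_1=1 ≤ 2
  b_2=3 ≤ 3
  b_3=4 ≤ 4
  b_4=4 ≤ 5
  b_5=5 ≤ 6
  b_6=6 ≤ 7
  b_7=7 ≤ 8
  b_8=8 ≤ 9
  b_9=10 ≤ 10
All bounds hold ⇒ YES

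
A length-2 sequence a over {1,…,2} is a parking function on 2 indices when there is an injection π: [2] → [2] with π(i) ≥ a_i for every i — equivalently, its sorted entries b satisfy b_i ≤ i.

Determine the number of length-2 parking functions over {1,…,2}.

3

|PF(2,2)| = (2+1−2)·(2+1)^{2−1} = 1·3 = 3 (Konheim–Weiss)
E.g. (1,2) → sorted (1,2): b_i ≤ i ∀i, a PF.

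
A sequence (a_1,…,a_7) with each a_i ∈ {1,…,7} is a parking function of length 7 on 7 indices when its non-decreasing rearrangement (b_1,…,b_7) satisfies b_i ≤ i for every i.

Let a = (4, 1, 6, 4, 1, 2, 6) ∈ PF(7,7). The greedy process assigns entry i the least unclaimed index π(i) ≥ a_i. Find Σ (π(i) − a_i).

Σπ(i) = 1+…+7 = 28; Σa = 4+1+6+4+1+2+6 = 24; disp = 28−24 = 4.

4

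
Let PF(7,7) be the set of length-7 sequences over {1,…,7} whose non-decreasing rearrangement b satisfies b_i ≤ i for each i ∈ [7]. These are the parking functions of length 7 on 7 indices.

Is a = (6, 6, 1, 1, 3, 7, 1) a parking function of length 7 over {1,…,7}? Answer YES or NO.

NO

Rearranged: b = (1, 1, 1, 3, 6, 6, 7).
  b_1=1 ≤ 1
  b_2=1 ≤ 2
  b_3=1 ≤ 3
  b_4=3 ≤ 4
  b_5=6 > 5
  fails at i=5 ⇒ NO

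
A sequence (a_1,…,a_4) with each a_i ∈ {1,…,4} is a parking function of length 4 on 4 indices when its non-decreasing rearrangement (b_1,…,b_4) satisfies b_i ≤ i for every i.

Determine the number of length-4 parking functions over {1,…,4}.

#PF = (4+1−4)·(4+1)^{4−1} = 1·125 = 125
Example (1,2,2,3) → sorted (1,2,2,3): b_i ≤ i ∀i, a PF.

125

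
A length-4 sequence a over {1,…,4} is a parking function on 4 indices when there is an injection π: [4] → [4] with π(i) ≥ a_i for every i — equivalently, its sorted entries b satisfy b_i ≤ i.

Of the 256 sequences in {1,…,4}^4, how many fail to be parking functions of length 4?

131

#PF = (5−4)·5^(4−1) = 1·125 = 125 (Pollak)
Check (1,4,2,4) → sorted (1,2,4,4): b_3=4>3, not a PF.
4^4 − 125 = 256 − 125 = 131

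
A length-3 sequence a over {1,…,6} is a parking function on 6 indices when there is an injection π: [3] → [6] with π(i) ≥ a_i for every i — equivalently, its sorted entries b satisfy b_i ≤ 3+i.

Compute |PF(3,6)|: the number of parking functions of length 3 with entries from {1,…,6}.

Count = (7−3)·7^(3−1) = 4 · 49 = 196 (Konheim–Weiss)
Example (1,3,6) → sorted (1,3,6): b_i ≤ 3+i ∀i, a PF.

196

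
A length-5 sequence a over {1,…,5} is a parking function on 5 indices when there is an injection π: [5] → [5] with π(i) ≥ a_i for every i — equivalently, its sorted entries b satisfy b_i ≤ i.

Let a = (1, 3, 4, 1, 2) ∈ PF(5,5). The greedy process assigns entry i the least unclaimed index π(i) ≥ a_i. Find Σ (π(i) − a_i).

4

Σπ = 15 ({1..5} each once); Σa = 1+3+4+1+2 = 11; disp = 15−11 = 4.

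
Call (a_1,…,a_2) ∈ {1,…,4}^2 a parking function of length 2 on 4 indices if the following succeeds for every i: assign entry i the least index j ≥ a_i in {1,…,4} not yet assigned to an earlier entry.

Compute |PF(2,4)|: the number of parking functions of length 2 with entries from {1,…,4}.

|PF| = 3·5^1 = 3 · 5 = 15
One tuple (2,3) → sorted (2,3): b_i ≤ 2+i ∀i, a PF.

15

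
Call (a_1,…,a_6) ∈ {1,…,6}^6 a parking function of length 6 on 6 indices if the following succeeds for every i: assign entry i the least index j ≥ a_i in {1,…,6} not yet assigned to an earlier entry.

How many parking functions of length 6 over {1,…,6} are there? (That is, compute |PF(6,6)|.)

16807

#PF = (6+1−6)·(6+1)^{6−1} = 1×16807 = 16807
Example (2,1,6,2,2,3) → sorted (1,2,2,2,3,6): b_i ≤ i ∀i, a PF.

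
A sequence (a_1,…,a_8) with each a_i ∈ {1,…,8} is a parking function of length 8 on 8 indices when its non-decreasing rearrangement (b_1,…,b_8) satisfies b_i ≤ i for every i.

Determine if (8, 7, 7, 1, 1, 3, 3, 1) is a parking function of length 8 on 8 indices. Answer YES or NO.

Rearranged: b = (1, 1, 1, 3, 3, 7, 7, 8).
  b_1=1 ≤ 1
  b_2=1 ≤ 2
  b_3=1 ≤ 3
  b_4=3 ≤ 4
  b_5=3 ≤ 5
  b_6=7 > 6
  fails at i=6 ⇒ NO

NO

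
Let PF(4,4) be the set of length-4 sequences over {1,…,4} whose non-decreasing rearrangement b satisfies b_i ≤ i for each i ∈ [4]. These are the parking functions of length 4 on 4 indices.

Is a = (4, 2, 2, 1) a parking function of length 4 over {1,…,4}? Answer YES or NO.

Rearranged: b = (1, 2, 2, 4).
  b_1=1 ≤ 1
  b_2=2 ≤ 2
  b_3=2 ≤ 3
  b_4=4 ≤ 4
All bounds hold ⇒ YES

YES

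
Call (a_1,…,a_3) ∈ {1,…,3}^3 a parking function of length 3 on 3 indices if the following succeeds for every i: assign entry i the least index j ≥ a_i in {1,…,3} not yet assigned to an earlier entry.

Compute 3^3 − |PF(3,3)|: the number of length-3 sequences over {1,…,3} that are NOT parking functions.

11

Count = 1·4^2 = 1×16 = 16
Check (3,3,1) → sorted (1,3,3): b_2=3>2, not a PF.
3^3 − 16 = 27 − 16 = 11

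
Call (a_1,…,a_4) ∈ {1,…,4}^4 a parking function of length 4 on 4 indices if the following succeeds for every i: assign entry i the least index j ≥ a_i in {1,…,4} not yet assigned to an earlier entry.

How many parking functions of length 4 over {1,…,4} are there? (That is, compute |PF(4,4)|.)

Count = 1·5^3 = 1 · 125 = 125 (Pollak)
E.g. (4,2,3,1) → sorted (1,2,3,4): b_i ≤ i ∀i, a PF.

125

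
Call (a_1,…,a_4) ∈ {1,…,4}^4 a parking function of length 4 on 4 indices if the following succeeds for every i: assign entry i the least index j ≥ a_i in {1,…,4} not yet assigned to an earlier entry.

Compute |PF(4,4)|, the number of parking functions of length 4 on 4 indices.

Count = (4+1−4)·(4+1)^{4−1} = 1 · 125 = 125
Example (3,2,3,1) → sorted (1,2,3,3): b_i ≤ i ∀i, a PF.

125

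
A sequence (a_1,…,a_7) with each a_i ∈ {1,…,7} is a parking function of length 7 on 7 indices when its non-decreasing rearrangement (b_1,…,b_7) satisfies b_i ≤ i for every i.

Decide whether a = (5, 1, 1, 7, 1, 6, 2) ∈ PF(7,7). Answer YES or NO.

Order a: b = (1, 1, 1, 2, 5, 6, 7).
  b_1=1 ≤ 1
  b_2=1 ≤ 2
  b_3=1 ≤ 3
  b_4=2 ≤ 4
  b_5=5 ≤ 5
  b_6=6 ≤ 6
  b_7=7 ≤ 7
All bounds hold ⇒ YES

YES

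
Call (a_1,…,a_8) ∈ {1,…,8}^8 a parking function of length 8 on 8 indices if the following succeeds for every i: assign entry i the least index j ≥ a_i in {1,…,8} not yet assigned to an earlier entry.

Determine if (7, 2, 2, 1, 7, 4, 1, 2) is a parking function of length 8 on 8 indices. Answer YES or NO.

Sorted: b = (1, 1, 2, 2, 2, 4, 7, 7).
  b_1=1 ≤ 1
  b_2=1 ≤ 2
  b_3=2 ≤ 3
  b_4=2 ≤ 4
  b_5=2 ≤ 5
  b_6=4 ≤ 6
  b_7=7 ≤ 7
  b_8=7 ≤ 8
All bounds hold ⇒ YES

YES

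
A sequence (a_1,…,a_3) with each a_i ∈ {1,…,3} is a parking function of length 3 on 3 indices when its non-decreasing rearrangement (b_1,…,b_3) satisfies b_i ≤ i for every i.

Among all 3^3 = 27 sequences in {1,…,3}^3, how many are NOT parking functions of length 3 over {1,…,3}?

11

#PF = (4−3)·4^(3−1) = 1·16 = 16
Example (2,2,3) → sorted (2,2,3): b_1=2>1, not a PF.
So 27 − 16 = 11 fail.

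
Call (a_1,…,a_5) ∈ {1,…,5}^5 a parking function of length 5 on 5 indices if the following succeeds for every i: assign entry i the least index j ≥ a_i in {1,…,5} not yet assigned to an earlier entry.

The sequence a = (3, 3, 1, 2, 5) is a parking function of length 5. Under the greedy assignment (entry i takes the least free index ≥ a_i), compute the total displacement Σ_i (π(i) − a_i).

1

Σπ(i) = 1+…+5 = 15; Σa = 3+3+1+2+5 = 14; disp = 15−14 = 1.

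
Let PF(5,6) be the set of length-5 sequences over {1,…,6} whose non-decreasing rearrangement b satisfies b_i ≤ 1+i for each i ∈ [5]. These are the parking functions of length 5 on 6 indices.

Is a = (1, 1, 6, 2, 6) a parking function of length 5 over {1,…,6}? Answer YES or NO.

Order a: b = (1, 1, 2, 6, 6).
  b_1=1 ≤ 2
  b_2=1 ≤ 3
  b_3=2 ≤ 4
  b_4=6 > 5
  fails at i=4 ⇒ NO

NO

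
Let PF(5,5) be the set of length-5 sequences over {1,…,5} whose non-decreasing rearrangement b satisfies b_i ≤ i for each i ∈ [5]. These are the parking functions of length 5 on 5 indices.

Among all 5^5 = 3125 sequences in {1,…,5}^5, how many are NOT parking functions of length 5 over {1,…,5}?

1829

Count = (6−5)·6^(5−1) = 1×1296 = 1296 (Pollak)
Example (5,5,2,3,5) → sorted (2,3,5,5,5): b_1=2>1, not a PF.
5^5 − 1296 = 3125 − 1296 = 1829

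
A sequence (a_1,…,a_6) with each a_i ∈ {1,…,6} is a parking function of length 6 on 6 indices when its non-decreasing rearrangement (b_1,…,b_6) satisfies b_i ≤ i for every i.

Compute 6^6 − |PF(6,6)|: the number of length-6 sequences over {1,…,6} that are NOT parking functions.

29849

|PF| = (6−6+1)·(6+1)^(6−1) = 1 · 16807 = 16807
One tuple (6,3,6,4,6,6) → sorted (3,4,6,6,6,6): b_1=3>1, not a PF.
Total 46656; non-PF = 46656−16807 = 29849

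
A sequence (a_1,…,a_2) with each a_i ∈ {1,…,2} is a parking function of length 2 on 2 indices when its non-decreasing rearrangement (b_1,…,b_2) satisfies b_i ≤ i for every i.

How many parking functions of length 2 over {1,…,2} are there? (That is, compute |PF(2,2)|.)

3

|PF| = 1·3^1 = 1 · 3 = 3 (Pollak)
E.g. (1,1) → sorted (1,1): b_i ≤ i ∀i, a PF.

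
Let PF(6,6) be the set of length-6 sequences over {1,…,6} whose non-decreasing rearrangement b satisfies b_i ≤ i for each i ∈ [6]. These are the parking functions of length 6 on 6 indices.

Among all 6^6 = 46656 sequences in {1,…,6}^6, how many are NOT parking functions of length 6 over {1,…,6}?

29849

Count = (7−6)·7^(6−1) = 1·16807 = 16807
E.g. (4,5,6,6,1,6) → sorted (1,4,5,6,6,6): b_2=4>2, not a PF.
So 46656 − 16807 = 29849 fail.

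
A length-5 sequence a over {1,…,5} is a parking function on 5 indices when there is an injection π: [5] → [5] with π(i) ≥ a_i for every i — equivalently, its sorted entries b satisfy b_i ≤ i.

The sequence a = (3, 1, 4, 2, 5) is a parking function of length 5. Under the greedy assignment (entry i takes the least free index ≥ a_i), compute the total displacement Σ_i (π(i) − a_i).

0

Σπ = 15 ({1..5} each once); Σa = 3+1+4+2+5 = 15; disp = 15−15 = 0.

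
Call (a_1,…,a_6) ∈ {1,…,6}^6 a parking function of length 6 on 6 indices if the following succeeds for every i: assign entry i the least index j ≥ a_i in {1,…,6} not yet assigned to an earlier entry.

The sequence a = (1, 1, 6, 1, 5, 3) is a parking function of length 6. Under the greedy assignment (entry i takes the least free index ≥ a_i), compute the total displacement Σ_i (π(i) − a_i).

4

Σπ(i) = 1+…+6 = 21; Σa = 1+1+6+1+5+3 = 17; disp = 21−17 = 4.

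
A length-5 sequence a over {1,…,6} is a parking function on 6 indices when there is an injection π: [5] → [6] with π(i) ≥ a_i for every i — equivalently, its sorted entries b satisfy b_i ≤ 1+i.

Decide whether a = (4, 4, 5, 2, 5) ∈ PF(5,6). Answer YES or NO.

Rearranged: b = (2, 4, 4, 5, 5).
  b_1=2 ≤ 2
  b_2=4 > 3
  fails at i=2 ⇒ NO

NO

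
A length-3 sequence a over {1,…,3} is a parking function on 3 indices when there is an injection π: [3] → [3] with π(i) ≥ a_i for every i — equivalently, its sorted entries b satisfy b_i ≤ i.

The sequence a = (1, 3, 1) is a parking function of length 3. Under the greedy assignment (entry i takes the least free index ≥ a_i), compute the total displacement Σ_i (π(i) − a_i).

1

Σπ = 3·4/2 = 6 (π permutes [3]); Σa = 1+3+1 = 5; disp = 6−5 = 1.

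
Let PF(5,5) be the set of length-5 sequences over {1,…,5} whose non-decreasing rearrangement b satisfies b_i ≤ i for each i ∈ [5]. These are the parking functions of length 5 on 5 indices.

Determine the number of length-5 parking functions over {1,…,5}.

1296

#PF = (5+1−5)·(5+1)^{5−1} = 1 · 1296 = 1296
Check (2,3,4,5,1) → sorted (1,2,3,4,5): b_i ≤ i ∀i, a PF.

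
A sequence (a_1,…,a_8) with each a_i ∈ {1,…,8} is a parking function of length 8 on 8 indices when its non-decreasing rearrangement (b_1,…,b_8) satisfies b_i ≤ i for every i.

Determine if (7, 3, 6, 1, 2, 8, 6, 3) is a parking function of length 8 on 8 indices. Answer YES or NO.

NO

Sorted: b = (1, 2, 3, 3, 6, 6, 7, 8).
  b_1=1 ≤ 1
  b_2=2 ≤ 2
  b_3=3 ≤ 3
  b_4=3 ≤ 4
  b_5=6 > 5
  fails at i=5 ⇒ NO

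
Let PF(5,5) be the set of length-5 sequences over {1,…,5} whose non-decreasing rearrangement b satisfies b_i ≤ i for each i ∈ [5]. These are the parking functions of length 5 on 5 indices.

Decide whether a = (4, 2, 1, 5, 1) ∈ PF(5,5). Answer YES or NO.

Rearranged: b = (1, 1, 2, 4, 5).
  b_1=1 ≤ 1
  b_2=1 ≤ 2
  b_3=2 ≤ 3
  b_4=4 ≤ 4
  b_5=5 ≤ 5
All bounds hold ⇒ YES

YES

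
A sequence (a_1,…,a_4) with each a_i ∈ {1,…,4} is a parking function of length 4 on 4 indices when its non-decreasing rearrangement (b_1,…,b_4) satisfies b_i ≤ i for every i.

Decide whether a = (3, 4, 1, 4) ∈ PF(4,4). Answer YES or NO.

Rearranged: b = (1, 3, 4, 4).
  b_1=1 ≤ 1
  b_2=3 > 2
  fails at i=2 ⇒ NO

NO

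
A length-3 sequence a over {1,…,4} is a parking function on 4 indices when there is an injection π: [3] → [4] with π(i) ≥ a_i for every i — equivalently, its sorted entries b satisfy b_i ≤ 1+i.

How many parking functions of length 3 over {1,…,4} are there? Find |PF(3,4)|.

|PF| = (4−3+1)·(4+1)^(3−1) = 2 · 25 = 50 (Pollak)
Check (4,2,2) → sorted (2,2,4): b_i ≤ 1+i ∀i, a PF.

50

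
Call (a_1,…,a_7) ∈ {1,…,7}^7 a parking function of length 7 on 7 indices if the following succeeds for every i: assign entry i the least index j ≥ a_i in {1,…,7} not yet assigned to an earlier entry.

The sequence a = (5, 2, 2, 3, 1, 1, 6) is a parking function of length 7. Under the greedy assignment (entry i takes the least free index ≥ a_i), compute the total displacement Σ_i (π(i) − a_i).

Σπ = 7·8/2 = 28 (π permutes [7]); Σa = 5+2+2+3+1+1+6 = 20; disp = 28−20 = 8.

8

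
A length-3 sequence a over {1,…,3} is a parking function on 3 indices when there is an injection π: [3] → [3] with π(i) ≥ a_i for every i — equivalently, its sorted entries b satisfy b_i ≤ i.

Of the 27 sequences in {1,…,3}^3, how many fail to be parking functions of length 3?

#PF = (3+1−3)·(3+1)^{3−1} = 1·16 = 16 (Pollak)
Example (2,3,3) → sorted (2,3,3): b_1=2>1, not a PF.
Total 27; non-PF = 27−16 = 11

11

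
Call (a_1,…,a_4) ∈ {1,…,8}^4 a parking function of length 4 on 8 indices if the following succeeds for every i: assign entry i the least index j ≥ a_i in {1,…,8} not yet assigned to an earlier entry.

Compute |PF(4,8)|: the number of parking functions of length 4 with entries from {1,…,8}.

#PF = (9−4)·9^(4−1) = 5·729 = 3645 [KW]
E.g. (7,4,4,8) → sorted (4,4,7,8): b_i ≤ 4+i ∀i, a PF.

3645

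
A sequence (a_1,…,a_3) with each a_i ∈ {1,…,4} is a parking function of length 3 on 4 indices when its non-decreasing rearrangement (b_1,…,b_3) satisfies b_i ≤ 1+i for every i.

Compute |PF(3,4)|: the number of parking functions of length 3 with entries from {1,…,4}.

|PF(3,4)| = 2·5^2 = 2×25 = 50 (Konheim–Weiss)
Example (3,2,3) → sorted (2,3,3): b_i ≤ 1+i ∀i, a PF.

50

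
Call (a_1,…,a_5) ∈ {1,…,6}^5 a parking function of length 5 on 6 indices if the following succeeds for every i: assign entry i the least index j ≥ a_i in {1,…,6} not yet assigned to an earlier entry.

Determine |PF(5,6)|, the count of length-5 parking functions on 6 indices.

#PF = (6−5+1)·(6+1)^(5−1) = 2·2401 = 4802
Example (6,2,5,1,3) → sorted (1,2,3,5,6): b_i ≤ 1+i ∀i, a PF.

4802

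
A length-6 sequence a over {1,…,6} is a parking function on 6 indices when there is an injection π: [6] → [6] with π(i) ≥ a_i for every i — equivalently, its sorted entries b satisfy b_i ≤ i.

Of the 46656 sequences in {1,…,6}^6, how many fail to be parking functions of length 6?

29849

Count = (7−6)·7^(6−1) = 1 · 16807 = 16807 (Pollak)
One tuple (4,6,4,6,4,6) → sorted (4,4,4,6,6,6): b_1=4>1, not a PF.
6^6 − 16807 = 46656 − 16807 = 29849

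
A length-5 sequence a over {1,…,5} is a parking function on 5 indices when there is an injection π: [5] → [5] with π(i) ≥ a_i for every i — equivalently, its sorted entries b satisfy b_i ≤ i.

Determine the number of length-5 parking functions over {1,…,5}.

|PF| = (5−5+1)·(5+1)^(5−1) = 1 · 1296 = 1296 [KW]
Check (2,1,5,4,2) → sorted (1,2,2,4,5): b_i ≤ i ∀i, a PF.

1296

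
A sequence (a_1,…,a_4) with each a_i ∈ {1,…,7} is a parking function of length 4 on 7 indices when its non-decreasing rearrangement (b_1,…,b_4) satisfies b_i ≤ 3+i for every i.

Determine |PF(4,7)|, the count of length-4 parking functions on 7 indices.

Count = (7+1−4)·(7+1)^{4−1} = 4 · 512 = 2048 [KW]
Check (4,4,3,1) → sorted (1,3,4,4): b_i ≤ 3+i ∀i, a PF.

2048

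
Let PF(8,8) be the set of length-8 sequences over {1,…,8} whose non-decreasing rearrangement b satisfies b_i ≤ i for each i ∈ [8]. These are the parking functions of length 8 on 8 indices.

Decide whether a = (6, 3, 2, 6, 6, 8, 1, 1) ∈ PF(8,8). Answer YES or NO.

Order a: b = (1, 1, 2, 3, 6, 6, 6, 8).
  b_1=1 ≤ 1
  b_2=1 ≤ 2
  b_3=2 ≤ 3
  b_4=3 ≤ 4
  b_5=6 > 5
  fails at i=5 ⇒ NO

NO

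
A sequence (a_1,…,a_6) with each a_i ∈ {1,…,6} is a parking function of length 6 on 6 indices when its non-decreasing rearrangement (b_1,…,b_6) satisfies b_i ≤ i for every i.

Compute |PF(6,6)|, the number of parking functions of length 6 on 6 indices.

|PF| = 1·7^5 = 1×16807 = 16807 (Pollak)
Example (1,1,6,2,5,2) → sorted (1,1,2,2,5,6): b_i ≤ i ∀i, a PF.

16807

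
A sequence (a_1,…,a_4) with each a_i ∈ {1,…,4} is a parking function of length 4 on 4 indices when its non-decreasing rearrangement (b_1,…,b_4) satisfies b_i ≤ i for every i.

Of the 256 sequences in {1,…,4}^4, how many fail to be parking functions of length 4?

131

Count = (5−4)·5^(4−1) = 1·125 = 125 [KW]
Example (4,3,4,4) → sorted (3,4,4,4): b_1=3>1, not a PF.
Total 256; non-PF = 256−125 = 131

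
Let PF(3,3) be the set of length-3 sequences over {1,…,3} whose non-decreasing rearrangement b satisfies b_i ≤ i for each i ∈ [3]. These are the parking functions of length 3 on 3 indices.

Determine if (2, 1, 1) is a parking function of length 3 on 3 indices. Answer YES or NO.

Sorted: b = (1, 1, 2).
  b_1=1 ≤ 1
  b_2=1 ≤ 2
  b_3=2 ≤ 3
All bounds hold ⇒ YES

YES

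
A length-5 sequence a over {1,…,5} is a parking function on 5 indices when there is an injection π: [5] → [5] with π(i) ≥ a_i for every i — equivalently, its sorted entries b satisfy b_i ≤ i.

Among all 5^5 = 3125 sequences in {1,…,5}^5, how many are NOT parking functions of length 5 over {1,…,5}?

1829

Count = 1·6^4 = 1×1296 = 1296 (Konheim–Weiss)
One tuple (5,4,3,5,2) → sorted (2,3,4,5,5): b_1=2>1, not a PF.
So 3125 − 1296 = 1829 fail.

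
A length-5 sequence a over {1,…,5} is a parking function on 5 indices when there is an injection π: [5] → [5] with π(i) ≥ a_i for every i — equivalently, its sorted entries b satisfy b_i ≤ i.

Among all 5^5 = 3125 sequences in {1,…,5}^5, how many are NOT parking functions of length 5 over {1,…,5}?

1829

#PF = (5+1−5)·(5+1)^{5−1} = 1·1296 = 1296 (Pollak)
E.g. (4,1,5,3,4) → sorted (1,3,4,4,5): b_2=3>2, not a PF.
5^5 − 1296 = 3125 − 1296 = 1829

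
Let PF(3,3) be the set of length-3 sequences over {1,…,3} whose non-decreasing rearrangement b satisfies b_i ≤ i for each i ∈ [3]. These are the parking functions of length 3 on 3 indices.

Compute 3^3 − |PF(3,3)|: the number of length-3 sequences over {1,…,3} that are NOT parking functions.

#PF = (3−3+1)·(3+1)^(3−1) = 1×16 = 16 (Konheim–Weiss)
Check (2,2,2) → sorted (2,2,2): b_1=2>1, not a PF.
3^3 − 16 = 27 − 16 = 11

11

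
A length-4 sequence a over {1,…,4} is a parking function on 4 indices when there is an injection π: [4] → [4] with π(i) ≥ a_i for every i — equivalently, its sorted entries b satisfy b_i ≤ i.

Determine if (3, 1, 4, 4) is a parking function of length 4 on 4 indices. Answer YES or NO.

Rearranged: b = (1, 3, 4, 4).
  b_1=1 ≤ 1
  b_2=3 > 2
  fails at i=2 ⇒ NO

NO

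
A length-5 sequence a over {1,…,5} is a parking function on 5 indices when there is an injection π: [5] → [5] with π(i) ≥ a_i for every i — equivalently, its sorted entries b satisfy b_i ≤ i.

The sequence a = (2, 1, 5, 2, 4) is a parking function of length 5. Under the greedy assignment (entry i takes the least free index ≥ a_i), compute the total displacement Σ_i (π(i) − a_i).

1

Σπ = 5·6/2 = 15 (π permutes [5]); Σa = 2+1+5+2+4 = 14; disp = 15−14 = 1.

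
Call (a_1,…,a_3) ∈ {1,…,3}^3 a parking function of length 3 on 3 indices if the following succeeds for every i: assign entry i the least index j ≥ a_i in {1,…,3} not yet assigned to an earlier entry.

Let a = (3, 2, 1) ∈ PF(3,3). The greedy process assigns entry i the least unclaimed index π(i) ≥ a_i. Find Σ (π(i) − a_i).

0

Σπ(i) = 1+…+3 = 6; Σa = 3+2+1 = 6; disp = 6−6 = 0.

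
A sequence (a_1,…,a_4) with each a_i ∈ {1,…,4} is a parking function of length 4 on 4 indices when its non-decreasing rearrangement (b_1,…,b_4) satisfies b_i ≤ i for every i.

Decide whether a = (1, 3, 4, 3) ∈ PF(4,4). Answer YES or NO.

NO

Sorted: b = (1, 3, 3, 4).
  b_1=1 ≤ 1
  b_2=3 > 2
  fails at i=2 ⇒ NO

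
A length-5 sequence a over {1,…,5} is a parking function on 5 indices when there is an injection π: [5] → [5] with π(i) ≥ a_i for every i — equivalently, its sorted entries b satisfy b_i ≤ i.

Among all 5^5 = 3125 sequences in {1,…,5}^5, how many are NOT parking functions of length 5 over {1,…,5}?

|PF| = (5−5+1)·(5+1)^(5−1) = 1·1296 = 1296 [KW]
One tuple (3,5,4,3,3) → sorted (3,3,3,4,5): b_1=3>1, not a PF.
5^5 − 1296 = 3125 − 1296 = 1829

1829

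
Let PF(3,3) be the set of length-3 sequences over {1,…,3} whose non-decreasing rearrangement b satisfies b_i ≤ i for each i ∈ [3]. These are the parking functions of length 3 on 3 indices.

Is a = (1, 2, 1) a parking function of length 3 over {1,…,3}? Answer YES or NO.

Rearranged: b = (1, 1, 2).
  b_1=1 ≤ 1
  b_2=1 ≤ 2
  b_3=2 ≤ 3
All bounds hold ⇒ YES

YES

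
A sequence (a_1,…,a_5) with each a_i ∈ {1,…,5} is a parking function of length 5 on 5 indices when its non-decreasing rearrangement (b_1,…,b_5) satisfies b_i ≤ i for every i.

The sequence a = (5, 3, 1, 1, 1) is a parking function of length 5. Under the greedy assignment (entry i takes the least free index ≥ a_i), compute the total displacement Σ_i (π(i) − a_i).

Σπ(i) = 1+…+5 = 15; Σa = 5+3+1+1+1 = 11; disp = 15−11 = 4.

4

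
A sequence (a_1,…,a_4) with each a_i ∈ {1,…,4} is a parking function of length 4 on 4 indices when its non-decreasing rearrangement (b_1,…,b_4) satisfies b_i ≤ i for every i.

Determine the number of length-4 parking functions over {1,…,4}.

125

Count = 1·5^3 = 1 · 125 = 125 (Konheim–Weiss)
One tuple (3,1,3,2) → sorted (1,2,3,3): b_i ≤ i ∀i, a PF.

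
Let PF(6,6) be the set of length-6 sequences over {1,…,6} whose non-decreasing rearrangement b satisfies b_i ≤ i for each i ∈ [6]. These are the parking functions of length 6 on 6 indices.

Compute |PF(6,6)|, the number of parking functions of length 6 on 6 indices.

16807

|PF| = (6−6+1)·(6+1)^(6−1) = 1 · 16807 = 16807 (Pollak)
Check (2,1,3,4,5,5) → sorted (1,2,3,4,5,5): b_i ≤ i ∀i, a PF.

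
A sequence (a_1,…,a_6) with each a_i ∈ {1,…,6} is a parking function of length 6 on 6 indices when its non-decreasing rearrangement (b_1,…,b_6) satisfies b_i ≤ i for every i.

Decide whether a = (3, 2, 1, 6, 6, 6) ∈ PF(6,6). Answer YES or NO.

NO

Rearranged: b = (1, 2, 3, 6, 6, 6).
  b_1=1 ≤ 1
  b_2=2 ≤ 2
  b_3=3 ≤ 3
  b_4=6 > 4
  fails at i=4 ⇒ NO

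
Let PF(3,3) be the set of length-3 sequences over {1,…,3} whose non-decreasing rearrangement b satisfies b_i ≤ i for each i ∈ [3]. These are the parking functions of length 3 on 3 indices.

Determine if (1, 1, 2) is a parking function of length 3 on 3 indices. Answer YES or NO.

Rearranged: b = (1, 1, 2).
  b_1=1 ≤ 1
  b_2=1 ≤ 2
  b_3=2 ≤ 3
All bounds hold ⇒ YES

YES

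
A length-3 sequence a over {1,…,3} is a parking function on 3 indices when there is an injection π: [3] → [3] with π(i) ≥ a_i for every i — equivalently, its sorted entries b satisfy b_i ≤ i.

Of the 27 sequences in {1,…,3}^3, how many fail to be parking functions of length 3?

11

|PF(3,3)| = (3+1−3)·(3+1)^{3−1} = 1·16 = 16 [KW]
One tuple (3,2,2) → sorted (2,2,3): b_1=2>1, not a PF.
Total 27; non-PF = 27−16 = 11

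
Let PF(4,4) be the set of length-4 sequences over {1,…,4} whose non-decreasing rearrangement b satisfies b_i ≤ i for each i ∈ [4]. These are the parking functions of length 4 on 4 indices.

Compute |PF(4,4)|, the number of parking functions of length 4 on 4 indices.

125

|PF(4,4)| = (4+1−4)·(4+1)^{4−1} = 1 · 125 = 125 [KW]
E.g. (2,1,2,3) → sorted (1,2,2,3): b_i ≤ i ∀i, a PF.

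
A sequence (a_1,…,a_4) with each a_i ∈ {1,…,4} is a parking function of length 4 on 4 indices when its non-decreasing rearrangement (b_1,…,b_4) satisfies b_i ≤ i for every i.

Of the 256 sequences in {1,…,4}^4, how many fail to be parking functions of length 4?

Count = (4−4+1)·(4+1)^(4−1) = 1×125 = 125 [KW]
Check (4,3,1,3) → sorted (1,3,3,4): b_2=3>2, not a PF.
4^4 − 125 = 256 − 125 = 131

131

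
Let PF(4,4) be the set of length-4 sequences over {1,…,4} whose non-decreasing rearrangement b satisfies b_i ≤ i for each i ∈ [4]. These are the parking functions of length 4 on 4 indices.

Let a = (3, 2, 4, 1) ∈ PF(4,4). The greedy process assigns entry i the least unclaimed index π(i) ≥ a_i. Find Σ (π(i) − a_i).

Σπ = 4·5/2 = 10 (π permutes [4]); Σa = 3+2+4+1 = 10; disp = 10−10 = 0.

0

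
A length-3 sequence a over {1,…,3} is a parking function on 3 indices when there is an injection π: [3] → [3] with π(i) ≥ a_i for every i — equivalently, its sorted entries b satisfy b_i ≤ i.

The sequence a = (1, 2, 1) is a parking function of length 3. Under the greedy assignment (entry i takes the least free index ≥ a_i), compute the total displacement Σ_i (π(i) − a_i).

2

Σπ = 6 ({1..3} each once); Σa = 1+2+1 = 4; disp = 6−4 = 2.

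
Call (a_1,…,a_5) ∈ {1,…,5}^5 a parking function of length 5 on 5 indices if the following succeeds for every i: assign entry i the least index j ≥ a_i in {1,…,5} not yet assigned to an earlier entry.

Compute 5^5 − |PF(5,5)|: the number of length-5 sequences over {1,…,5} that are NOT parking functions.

1829

|PF| = (5−5+1)·(5+1)^(5−1) = 1·1296 = 1296
Example (2,5,4,4,5) → sorted (2,4,4,5,5): b_1=2>1, not a PF.
5^5 − 1296 = 3125 − 1296 = 1829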